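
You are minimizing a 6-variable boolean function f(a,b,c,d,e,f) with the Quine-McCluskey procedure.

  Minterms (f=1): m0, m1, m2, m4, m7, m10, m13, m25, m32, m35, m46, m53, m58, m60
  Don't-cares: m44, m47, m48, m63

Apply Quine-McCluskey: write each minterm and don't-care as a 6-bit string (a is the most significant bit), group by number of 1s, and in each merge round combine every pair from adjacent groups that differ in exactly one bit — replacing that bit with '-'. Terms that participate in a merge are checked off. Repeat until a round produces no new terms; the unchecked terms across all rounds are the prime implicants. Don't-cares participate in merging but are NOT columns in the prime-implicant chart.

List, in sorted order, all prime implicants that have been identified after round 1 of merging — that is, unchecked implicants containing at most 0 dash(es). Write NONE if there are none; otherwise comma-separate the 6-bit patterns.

000111, 001101, 011001, 100011, 110101, 111010

[col 0] 000000*, 000001*, 000010*, 000100*, 000111, 001010*, 001101, 011001, 100000*, 100011, 101100*, 101110*, 101111*, 110000*, 110101, 111010, 111100*, 111111*
[col 1] -00000, 00-010, 000-00, 0000-0, 00000-, 1-0000, 1-1100, 1-1111, 1011-0, 10111-
Prime implicants: -00000, 00-010, 000-00, 0000-0, 00000-, 000111, 001101, 011001, 1-0000, 1-1100, 1-1111, 100011, 1011-0, 10111-, 110101, 111010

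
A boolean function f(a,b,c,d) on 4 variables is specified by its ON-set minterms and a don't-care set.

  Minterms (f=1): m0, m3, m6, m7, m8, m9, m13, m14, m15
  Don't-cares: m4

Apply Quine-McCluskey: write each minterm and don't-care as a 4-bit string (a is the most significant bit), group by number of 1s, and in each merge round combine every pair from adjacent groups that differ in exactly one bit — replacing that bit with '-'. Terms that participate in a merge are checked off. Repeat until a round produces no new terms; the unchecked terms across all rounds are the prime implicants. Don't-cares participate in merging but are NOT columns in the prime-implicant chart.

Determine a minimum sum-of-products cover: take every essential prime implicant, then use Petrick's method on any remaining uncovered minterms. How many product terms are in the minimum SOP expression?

4

Round 0: 0000✓ 0011✓ 0100✓ 0110✓ 0111✓ 1000✓ 1001✓ 1101✓ 1110✓ 1111✓
Round 1: -000 -110✓ -111✓ 0-00 0-11 01-0 011-✓ 1-01 100- 11-1 111-✓
Round 2: -11-
PIs = {-000, -11-, 0-00, 0-11, 01-0, 1-01, 100-, 11-1}
Coverage chart:
  m0: -000,0-00
  m3: 0-11 ←essential
  m6: -11-,01-0
  m7: -11-,0-11
  m8: -000,100-
  m9: 1-01,100-
  m13: 1-01,11-1
  m14: -11- ←essential
  m15: -11-,11-1
Essential: -11-, 0-11
Petrick residual → -000, 1-01
Min cover (4 terms): b'c'd' + bc + a'cd + ac'd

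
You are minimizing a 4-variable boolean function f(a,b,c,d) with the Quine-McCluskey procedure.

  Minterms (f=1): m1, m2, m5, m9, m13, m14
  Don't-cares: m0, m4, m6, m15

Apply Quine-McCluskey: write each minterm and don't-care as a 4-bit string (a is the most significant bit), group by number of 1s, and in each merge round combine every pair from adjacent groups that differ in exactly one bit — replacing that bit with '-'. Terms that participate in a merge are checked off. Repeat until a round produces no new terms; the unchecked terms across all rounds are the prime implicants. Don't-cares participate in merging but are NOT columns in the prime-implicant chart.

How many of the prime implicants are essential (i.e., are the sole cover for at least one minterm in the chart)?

2

size-2^0 implicants → 0000(✓)  0001(✓)  0010(✓)  0100(✓)  0101(✓)  0110(✓)  1001(✓)  1101(✓)  1110(✓)  1111(✓)
size-2^1 implicants → -001(✓)  -101(✓)  -110  0-00(✓)  0-01(✓)  0-10(✓)  00-0(✓)  000-(✓)  01-0(✓)  010-(✓)  1-01(✓)  11-1  111-
size-2^2 implicants → --01  0--0  0-0-
Unchecked terms (primes): --01, -110, 0--0, 0-0-, 11-1, 111-
Minterm coverage:
  m1 ⊆ --01,0-0-
  m2 ⊆ 0--0 [E]
  m5 ⊆ --01,0-0-
  m9 ⊆ --01 [E]
  m13 ⊆ --01,11-1
  m14 ⊆ -110,111-
E = {--01, 0--0}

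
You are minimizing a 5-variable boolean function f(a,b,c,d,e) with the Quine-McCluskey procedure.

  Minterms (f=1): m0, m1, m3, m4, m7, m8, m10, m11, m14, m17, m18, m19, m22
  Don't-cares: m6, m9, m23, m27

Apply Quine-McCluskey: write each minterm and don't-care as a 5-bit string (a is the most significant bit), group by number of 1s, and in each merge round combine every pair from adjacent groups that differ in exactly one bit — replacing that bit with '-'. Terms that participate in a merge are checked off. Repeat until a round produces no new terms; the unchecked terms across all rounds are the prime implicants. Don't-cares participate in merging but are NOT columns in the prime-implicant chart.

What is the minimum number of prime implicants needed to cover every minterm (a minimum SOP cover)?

Round 0: 00000✓ 00001✓ 00011✓ 00100✓ 00110✓ 00111✓ 01000✓ 01001✓ 01010✓ 01011✓ 01110✓ 10001✓ 10010✓ 10011✓ 10110✓ 10111✓ 11011✓
Round 1: -0001✓ -0011✓ -0110✓ -0111✓ -1011✓ 0-000✓ 0-001✓ 0-011✓ 0-110 00-00 00-11✓ 000-1✓ 0000-✓ 001-0 0011-✓ 01-10 010-0✓ 010-1✓ 0100-✓ 0101-✓ 1-011✓ 10-10✓ 10-11✓ 100-1✓ 1001-✓ 1011-✓
Round 2: --011 -0-11 -00-1 -011- 0-0-1 0-00- 010-- 10-1-
PIs = {--011, -0-11, -00-1, -011-, 0-0-1, 0-00-, 0-110, 00-00, 001-0, 01-10, 010--, 10-1-}
Coverage chart:
  m0: 0-00-,00-00
  m1: -00-1,0-0-1,0-00-
  m3: --011,-0-11,-00-1,0-0-1
  m4: 00-00,001-0
  m7: -0-11,-011-
  m8: 0-00-,010--
  m10: 01-10,010--
  m11: --011,0-0-1,010--
  m14: 0-110,01-10
  m17: -00-1 ←essential
  m18: 10-1- ←essential
  m19: --011,-0-11,-00-1,10-1-
  m22: -011-,10-1-
Essential: -00-1, 10-1-
Petrick residual → -0-11, 0-110, 00-00, 010--
Min cover (6 terms): b'de + b'c'e + a'cde' + a'b'd'e' + a'bc' + ab'd

6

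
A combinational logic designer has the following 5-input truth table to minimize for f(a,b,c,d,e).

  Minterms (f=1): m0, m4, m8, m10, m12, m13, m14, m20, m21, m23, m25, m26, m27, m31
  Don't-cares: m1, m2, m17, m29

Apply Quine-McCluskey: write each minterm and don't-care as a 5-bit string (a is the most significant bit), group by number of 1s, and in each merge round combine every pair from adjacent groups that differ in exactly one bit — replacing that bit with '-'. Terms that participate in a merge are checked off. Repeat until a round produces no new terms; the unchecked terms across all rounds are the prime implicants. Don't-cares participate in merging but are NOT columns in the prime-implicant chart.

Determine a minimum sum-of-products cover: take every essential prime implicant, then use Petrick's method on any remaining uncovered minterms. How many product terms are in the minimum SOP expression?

7

Round 0: 00000✓ 00001✓ 00010✓ 00100✓ 01000✓ 01010✓ 01100✓ 01101✓ 01110✓ 10001✓ 10100✓ 10101✓ 10111✓ 11001✓ 11010✓ 11011✓ 11101✓ 11111✓
Round 1: -0001 -0100 -1010 -1101 0-000✓ 0-010✓ 0-100✓ 00-00✓ 000-0✓ 0000- 01-00✓ 01-10✓ 010-0✓ 011-0✓ 0110- 1-001✓ 1-101✓ 1-111✓ 10-01✓ 101-1✓ 1010- 11-01✓ 11-11✓ 110-1✓ 1101- 111-1✓
Round 2: 0--00 0-0-0 01--0 1--01 1-1-1 11--1
PIs = {-0001, -0100, -1010, -1101, 0--00, 0-0-0, 0000-, 01--0, 0110-, 1--01, 1-1-1, 1010-, 11--1, 1101-}
Coverage chart:
  m0: 0--00,0-0-0,0000-
  m4: -0100,0--00
  m8: 0--00,0-0-0,01--0
  m10: -1010,0-0-0,01--0
  m12: 0--00,01--0,0110-
  m13: -1101,0110-
  m14: 01--0 ←essential
  m20: -0100,1010-
  m21: 1--01,1-1-1,1010-
  m23: 1-1-1 ←essential
  m25: 1--01,11--1
  m26: -1010,1101-
  m27: 11--1,1101-
  m31: 1-1-1,11--1
Essential: 01--0, 1-1-1
Petrick residual → -0100, -1010, -1101, 0--00, 11--1
Min cover (7 terms): b'cd'e' + bc'de' + bcd'e + a'd'e' + a'be' + ace + abe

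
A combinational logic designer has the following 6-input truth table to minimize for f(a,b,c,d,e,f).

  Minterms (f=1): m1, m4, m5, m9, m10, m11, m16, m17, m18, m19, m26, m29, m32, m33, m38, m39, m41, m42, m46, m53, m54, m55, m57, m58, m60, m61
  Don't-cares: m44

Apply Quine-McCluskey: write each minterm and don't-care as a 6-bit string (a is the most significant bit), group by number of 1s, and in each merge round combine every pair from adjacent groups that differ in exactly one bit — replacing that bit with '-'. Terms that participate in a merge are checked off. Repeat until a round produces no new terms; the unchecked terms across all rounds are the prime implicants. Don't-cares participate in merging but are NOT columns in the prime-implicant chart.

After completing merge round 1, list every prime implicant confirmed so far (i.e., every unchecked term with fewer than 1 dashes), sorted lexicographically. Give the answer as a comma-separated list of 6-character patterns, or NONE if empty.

[col 0] 000001*, 000100*, 000101*, 001001*, 001010*, 001011*, 010000*, 010001*, 010010*, 010011*, 011010*, 011101*, 100000*, 100001*, 100110*, 100111*, 101001*, 101010*, 101100*, 101110*, 110101*, 110110*, 110111*, 111001*, 111010*, 111100*, 111101*
[col 1] -00001*, -01001*, -01010*, -11010*, -11101, 0-0001, 0-1010*, 00-001*, 000-01, 00010-, 0010-1, 00101-, 01-010, 0100-0*, 0100-1*, 01000-*, 01001-*, 1-0110*, 1-0111*, 1-1001, 1-1010*, 1-1100, 10-001*, 10-110, 10000-, 10011-*, 101-10, 1011-0, 11-101, 1101-1, 11011-*, 111-01, 11110-
[col 2] --1010, -0-001, 0100--, 1-011-
Prime implicants: --1010, -0-001, -11101, 0-0001, 000-01, 00010-, 0010-1, 00101-, 01-010, 0100--, 1-011-, 1-1001, 1-1100, 10-110, 10000-, 101-10, 1011-0, 11-101, 1101-1, 111-01, 11110-

NONE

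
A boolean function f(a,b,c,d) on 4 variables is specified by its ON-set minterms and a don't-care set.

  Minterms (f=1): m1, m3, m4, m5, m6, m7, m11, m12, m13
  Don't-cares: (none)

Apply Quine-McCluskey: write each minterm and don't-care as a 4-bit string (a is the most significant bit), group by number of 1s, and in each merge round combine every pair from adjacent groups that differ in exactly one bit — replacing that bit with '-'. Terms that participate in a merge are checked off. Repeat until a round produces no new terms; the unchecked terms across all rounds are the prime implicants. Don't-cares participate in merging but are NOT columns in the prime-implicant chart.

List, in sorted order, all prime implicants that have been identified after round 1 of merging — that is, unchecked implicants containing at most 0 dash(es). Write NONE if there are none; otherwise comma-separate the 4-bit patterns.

[col 0] 0001*, 0011*, 0100*, 0101*, 0110*, 0111*, 1011*, 1100*, 1101*
[col 1] -011, -100*, -101*, 0-01*, 0-11*, 00-1*, 01-0*, 01-1*, 010-*, 011-*, 110-*
[col 2] -10-, 0--1, 01--
Prime implicants: -011, -10-, 0--1, 01--

NONE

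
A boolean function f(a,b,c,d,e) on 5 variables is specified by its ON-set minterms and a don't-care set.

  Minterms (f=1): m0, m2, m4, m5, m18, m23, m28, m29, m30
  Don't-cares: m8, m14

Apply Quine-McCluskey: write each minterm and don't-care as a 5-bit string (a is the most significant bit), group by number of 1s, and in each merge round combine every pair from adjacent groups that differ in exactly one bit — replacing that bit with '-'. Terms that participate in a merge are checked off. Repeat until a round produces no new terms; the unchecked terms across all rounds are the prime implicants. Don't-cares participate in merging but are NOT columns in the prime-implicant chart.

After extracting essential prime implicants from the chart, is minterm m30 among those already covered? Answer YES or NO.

[col 0] 00000*, 00010*, 00100*, 00101*, 01000*, 01110*, 10010*, 10111, 11100*, 11101*, 11110*
[col 1] -0010, -1110, 0-000, 00-00, 000-0, 0010-, 111-0, 1110-
Prime implicants: -0010, -1110, 0-000, 00-00, 000-0, 0010-, 10111, 111-0, 1110-
PI chart (minterm → PIs covering it):
  0 | 0-000,00-00,000-0
  2 | -0010,000-0
  4 | 00-00,0010-
  5 | 0010-  (sole → essential)
  18 | -0010  (sole → essential)
  23 | 10111  (sole → essential)
  28 | 111-0,1110-
  29 | 1110-  (sole → essential)
  30 | -1110,111-0
Essential prime implicants: -0010, 0010-, 10111, 1110-

NO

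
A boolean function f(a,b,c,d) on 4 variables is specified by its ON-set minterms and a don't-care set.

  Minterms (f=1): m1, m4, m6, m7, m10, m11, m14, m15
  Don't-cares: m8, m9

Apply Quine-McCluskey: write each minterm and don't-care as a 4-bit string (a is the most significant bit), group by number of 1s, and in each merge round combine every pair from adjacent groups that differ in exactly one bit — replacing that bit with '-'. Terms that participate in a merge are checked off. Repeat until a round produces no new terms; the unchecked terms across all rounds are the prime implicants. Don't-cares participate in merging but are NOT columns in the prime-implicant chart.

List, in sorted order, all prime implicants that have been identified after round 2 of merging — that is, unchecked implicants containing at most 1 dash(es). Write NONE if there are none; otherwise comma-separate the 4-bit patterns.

-001, 01-0

size-2^0 implicants → 0001(✓)  0100(✓)  0110(✓)  0111(✓)  1000(✓)  1001(✓)  1010(✓)  1011(✓)  1110(✓)  1111(✓)
size-2^1 implicants → -001  -110(✓)  -111(✓)  01-0  011-(✓)  1-10(✓)  1-11(✓)  10-0(✓)  10-1(✓)  100-(✓)  101-(✓)  111-(✓)
size-2^2 implicants → -11-  1-1-  10--
Unchecked terms (primes): -001, -11-, 01-0, 1-1-, 10--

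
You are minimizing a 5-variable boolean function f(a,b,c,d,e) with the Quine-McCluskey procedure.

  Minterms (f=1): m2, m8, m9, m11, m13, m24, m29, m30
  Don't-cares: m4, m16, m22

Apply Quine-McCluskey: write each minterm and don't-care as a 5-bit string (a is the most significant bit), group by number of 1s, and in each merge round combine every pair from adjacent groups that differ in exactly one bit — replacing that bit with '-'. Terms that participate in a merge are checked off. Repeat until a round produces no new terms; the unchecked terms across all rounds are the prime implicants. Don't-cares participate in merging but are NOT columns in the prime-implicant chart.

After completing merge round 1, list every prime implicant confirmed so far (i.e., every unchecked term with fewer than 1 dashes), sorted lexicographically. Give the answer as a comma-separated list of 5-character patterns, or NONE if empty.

size-2^0 implicants → 00010  00100  01000(✓)  01001(✓)  01011(✓)  01101(✓)  10000(✓)  10110(✓)  11000(✓)  11101(✓)  11110(✓)
size-2^1 implicants → -1000  -1101  01-01  010-1  0100-  1-000  1-110
Unchecked terms (primes): -1000, -1101, 00010, 00100, 01-01, 010-1, 0100-, 1-000, 1-110

00010, 00100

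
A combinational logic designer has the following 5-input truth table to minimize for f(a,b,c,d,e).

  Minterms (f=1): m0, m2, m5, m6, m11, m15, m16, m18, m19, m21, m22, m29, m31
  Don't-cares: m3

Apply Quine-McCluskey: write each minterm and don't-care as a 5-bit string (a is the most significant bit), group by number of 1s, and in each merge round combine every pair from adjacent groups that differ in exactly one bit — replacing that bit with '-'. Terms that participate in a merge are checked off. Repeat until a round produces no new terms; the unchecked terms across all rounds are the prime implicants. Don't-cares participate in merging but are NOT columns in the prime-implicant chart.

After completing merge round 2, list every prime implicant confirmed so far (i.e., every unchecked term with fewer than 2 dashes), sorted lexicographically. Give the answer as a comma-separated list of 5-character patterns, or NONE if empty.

-0101, -1111, 0-011, 01-11, 1-101, 111-1

[col 0] 00000*, 00010*, 00011*, 00101*, 00110*, 01011*, 01111*, 10000*, 10010*, 10011*, 10101*, 10110*, 11101*, 11111*
[col 1] -0000*, -0010*, -0011*, -0101, -0110*, -1111, 0-011, 00-10*, 000-0*, 0001-*, 01-11, 1-101, 10-10*, 100-0*, 1001-*, 111-1
[col 2] -0-10, -00-0, -001-
Prime implicants: -0-10, -00-0, -001-, -0101, -1111, 0-011, 01-11, 1-101, 111-1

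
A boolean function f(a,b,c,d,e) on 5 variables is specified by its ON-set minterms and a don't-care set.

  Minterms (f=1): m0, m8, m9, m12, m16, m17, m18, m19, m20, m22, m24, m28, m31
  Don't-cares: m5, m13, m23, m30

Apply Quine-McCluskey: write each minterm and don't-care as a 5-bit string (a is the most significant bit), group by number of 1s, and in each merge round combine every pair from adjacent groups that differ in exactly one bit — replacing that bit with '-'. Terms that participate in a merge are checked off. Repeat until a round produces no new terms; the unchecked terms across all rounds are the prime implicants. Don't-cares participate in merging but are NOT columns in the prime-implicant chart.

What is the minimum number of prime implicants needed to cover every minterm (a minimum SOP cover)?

5

Round 0: 00000✓ 00101✓ 01000✓ 01001✓ 01100✓ 01101✓ 10000✓ 10001✓ 10010✓ 10011✓ 10100✓ 10110✓ 10111✓ 11000✓ 11100✓ 11110✓ 11111✓
Round 1: -0000✓ -1000✓ -1100✓ 0-000✓ 0-101 01-00✓ 01-01✓ 0100-✓ 0110-✓ 1-000✓ 1-100✓ 1-110✓ 1-111✓ 10-00✓ 10-10✓ 10-11✓ 100-0✓ 100-1✓ 1000-✓ 1001-✓ 101-0✓ 1011-✓ 11-00✓ 111-0✓ 1111-✓
Round 2: --000 -1-00 01-0- 1--00 1-1-0 1-11- 10--0 10-1- 100--
PIs = {--000, -1-00, 0-101, 01-0-, 1--00, 1-1-0, 1-11-, 10--0, 10-1-, 100--}
Coverage chart:
  m0: --000 ←essential
  m8: --000,-1-00,01-0-
  m9: 01-0- ←essential
  m12: -1-00,01-0-
  m16: --000,1--00,10--0,100--
  m17: 100-- ←essential
  m18: 10--0,10-1-,100--
  m19: 10-1-,100--
  m20: 1--00,1-1-0,10--0
  m22: 1-1-0,1-11-,10--0,10-1-
  m24: --000,-1-00,1--00
  m28: -1-00,1--00,1-1-0
  m31: 1-11- ←essential
Essential: --000, 01-0-, 1-11-, 100--
Petrick residual → 1--00
Min cover (5 terms): c'd'e' + a'bd' + ad'e' + acd + ab'c'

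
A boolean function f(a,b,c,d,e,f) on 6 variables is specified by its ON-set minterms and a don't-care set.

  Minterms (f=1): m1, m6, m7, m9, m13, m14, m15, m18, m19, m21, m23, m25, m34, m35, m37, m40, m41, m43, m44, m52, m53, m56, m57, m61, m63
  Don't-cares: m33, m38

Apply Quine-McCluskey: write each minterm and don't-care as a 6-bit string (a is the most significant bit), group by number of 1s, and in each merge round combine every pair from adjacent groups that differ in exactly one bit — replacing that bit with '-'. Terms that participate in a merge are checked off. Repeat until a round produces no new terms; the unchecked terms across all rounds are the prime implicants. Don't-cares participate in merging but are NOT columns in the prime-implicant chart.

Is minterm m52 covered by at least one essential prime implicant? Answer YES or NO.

Round 0: 000001✓ 000110✓ 000111✓ 001001✓ 001101✓ 001110✓ 001111✓ 010010✓ 010011✓ 010101✓ 010111✓ 011001✓ 100001✓ 100010✓ 100011✓ 100101✓ 100110✓ 101000✓ 101001✓ 101011✓ 101100✓ 110100✓ 110101✓ 111000✓ 111001✓ 111101✓ 111111✓
Round 1: -00001✓ -00110 -01001✓ -10101 -11001✓ 0-0111 0-1001✓ 00-001✓ 00-110✓ 00-111✓ 00011-✓ 001-01 0011-1 00111-✓ 010-11 01001- 0101-1 1-0101 1-1000✓ 1-1001✓ 10-001✓ 10-011✓ 100-01 100-10 1000-1✓ 10001- 101-00 1010-1✓ 10100-✓ 11-101 11010- 111-01 11100-✓ 1111-1
Round 2: --1001 -0-001 00-11- 1-100- 10-0-1
PIs = {--1001, -0-001, -00110, -10101, 0-0111, 00-11-, 001-01, 0011-1, 010-11, 01001-, 0101-1, 1-0101, 1-100-, 10-0-1, 100-01, 100-10, 10001-, 101-00, 11-101, 11010-, 111-01, 1111-1}
Coverage chart:
  m1: -0-001 ←essential
  m6: -00110,00-11-
  m7: 0-0111,00-11-
  m9: --1001,-0-001,001-01
  m13: 001-01,0011-1
  m14: 00-11- ←essential
  m15: 00-11-,0011-1
  m18: 01001- ←essential
  m19: 010-11,01001-
  m21: -10101,0101-1
  m23: 0-0111,010-11,0101-1
  m25: --1001 ←essential
  m34: 100-10,10001-
  m35: 10-0-1,10001-
  m37: 1-0101,100-01
  m40: 1-100-,101-00
  m41: --1001,-0-001,1-100-,10-0-1
  m43: 10-0-1 ←essential
  m44: 101-00 ←essential
  m52: 11010- ←essential
  m53: -10101,1-0101,11-101,11010-
  m56: 1-100- ←essential
  m57: --1001,1-100-,111-01
  m61: 11-101,111-01,1111-1
  m63: 1111-1 ←essential
Essential: --1001, -0-001, 00-11-, 01001-, 1-100-, 10-0-1, 101-00, 11010-, 1111-1

YES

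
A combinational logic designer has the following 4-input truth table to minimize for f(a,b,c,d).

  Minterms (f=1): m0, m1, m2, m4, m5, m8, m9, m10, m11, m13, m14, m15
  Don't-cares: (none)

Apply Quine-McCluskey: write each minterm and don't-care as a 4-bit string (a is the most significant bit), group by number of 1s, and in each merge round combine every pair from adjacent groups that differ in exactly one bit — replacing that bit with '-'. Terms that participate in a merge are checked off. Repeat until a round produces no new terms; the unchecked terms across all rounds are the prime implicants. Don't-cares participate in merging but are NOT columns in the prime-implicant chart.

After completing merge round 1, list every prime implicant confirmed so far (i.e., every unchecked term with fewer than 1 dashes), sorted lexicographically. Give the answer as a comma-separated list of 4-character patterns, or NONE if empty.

Round 0: 0000✓ 0001✓ 0010✓ 0100✓ 0101✓ 1000✓ 1001✓ 1010✓ 1011✓ 1101✓ 1110✓ 1111✓
Round 1: -000✓ -001✓ -010✓ -101✓ 0-00✓ 0-01✓ 00-0✓ 000-✓ 010-✓ 1-01✓ 1-10✓ 1-11✓ 10-0✓ 10-1✓ 100-✓ 101-✓ 11-1✓ 111-✓
Round 2: --01 -0-0 -00- 0-0- 1--1 1-1- 10--
PIs = {--01, -0-0, -00-, 0-0-, 1--1, 1-1-, 10--}

NONE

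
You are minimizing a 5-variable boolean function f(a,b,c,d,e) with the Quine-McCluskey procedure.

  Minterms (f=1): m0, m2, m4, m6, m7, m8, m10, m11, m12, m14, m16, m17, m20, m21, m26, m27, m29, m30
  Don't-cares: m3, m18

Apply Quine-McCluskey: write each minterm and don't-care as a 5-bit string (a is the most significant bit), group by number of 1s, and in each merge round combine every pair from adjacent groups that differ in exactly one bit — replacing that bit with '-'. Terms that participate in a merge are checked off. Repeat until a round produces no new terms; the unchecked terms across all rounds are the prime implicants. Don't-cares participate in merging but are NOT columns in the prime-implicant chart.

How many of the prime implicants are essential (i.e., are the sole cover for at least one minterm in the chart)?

6

[col 0] 00000*, 00010*, 00011*, 00100*, 00110*, 00111*, 01000*, 01010*, 01011*, 01100*, 01110*, 10000*, 10001*, 10010*, 10100*, 10101*, 11010*, 11011*, 11101*, 11110*
[col 1] -0000*, -0010*, -0100*, -1010*, -1011*, -1110*, 0-000*, 0-010*, 0-011*, 0-100*, 0-110*, 00-00*, 00-10*, 00-11*, 000-0*, 0001-*, 001-0*, 0011-*, 01-00*, 01-10*, 010-0*, 0101-*, 011-0*, 1-010*, 1-101, 10-00*, 10-01*, 100-0*, 1000-*, 1010-*, 11-10*, 1101-*
[col 2] --010, -0-00, -00-0, -1-10, -101-, 0--00*, 0--10*, 0-0-0*, 0-01-, 0-1-0*, 00--0*, 00-1-, 01--0*, 10-0-
[col 3] 0---0
Prime implicants: --010, -0-00, -00-0, -1-10, -101-, 0---0, 0-01-, 00-1-, 1-101, 10-0-
PI chart (minterm → PIs covering it):
  0 | -0-00,-00-0,0---0
  2 | --010,-00-0,0---0,0-01-,00-1-
  4 | -0-00,0---0
  6 | 0---0,00-1-
  7 | 00-1-  (sole → essential)
  8 | 0---0  (sole → essential)
  10 | --010,-1-10,-101-,0---0,0-01-
  11 | -101-,0-01-
  12 | 0---0  (sole → essential)
  14 | -1-10,0---0
  16 | -0-00,-00-0,10-0-
  17 | 10-0-  (sole → essential)
  20 | -0-00,10-0-
  21 | 1-101,10-0-
  26 | --010,-1-10,-101-
  27 | -101-  (sole → essential)
  29 | 1-101  (sole → essential)
  30 | -1-10  (sole → essential)
Essential prime implicants: -1-10, -101-, 0---0, 00-1-, 1-101, 10-0-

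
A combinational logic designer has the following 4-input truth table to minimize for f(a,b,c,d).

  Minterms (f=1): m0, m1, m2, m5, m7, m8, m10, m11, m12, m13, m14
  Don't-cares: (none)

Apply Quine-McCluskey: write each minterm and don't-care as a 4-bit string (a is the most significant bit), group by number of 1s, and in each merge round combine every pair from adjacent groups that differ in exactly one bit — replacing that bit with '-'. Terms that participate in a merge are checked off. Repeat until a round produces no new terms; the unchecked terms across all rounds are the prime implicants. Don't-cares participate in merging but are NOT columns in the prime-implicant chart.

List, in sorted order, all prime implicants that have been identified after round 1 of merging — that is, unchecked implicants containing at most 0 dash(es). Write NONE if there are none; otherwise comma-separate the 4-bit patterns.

Round 0: 0000✓ 0001✓ 0010✓ 0101✓ 0111✓ 1000✓ 1010✓ 1011✓ 1100✓ 1101✓ 1110✓
Round 1: -000✓ -010✓ -101 0-01 00-0✓ 000- 01-1 1-00✓ 1-10✓ 10-0✓ 101- 11-0✓ 110-
Round 2: -0-0 1--0
PIs = {-0-0, -101, 0-01, 000-, 01-1, 1--0, 101-, 110-}

NONE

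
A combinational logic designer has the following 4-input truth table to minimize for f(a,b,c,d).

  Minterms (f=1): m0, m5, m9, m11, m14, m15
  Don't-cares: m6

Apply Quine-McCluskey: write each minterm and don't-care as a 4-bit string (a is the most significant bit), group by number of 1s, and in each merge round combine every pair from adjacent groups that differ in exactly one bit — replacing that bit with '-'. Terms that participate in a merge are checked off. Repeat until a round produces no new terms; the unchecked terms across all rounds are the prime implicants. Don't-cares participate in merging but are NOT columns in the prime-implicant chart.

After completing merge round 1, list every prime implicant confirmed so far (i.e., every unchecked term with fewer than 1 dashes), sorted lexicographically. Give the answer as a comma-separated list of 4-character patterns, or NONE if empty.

Round 0: 0000 0101 0110✓ 1001✓ 1011✓ 1110✓ 1111✓
Round 1: -110 1-11 10-1 111-
PIs = {-110, 0000, 0101, 1-11, 10-1, 111-}

0000, 0101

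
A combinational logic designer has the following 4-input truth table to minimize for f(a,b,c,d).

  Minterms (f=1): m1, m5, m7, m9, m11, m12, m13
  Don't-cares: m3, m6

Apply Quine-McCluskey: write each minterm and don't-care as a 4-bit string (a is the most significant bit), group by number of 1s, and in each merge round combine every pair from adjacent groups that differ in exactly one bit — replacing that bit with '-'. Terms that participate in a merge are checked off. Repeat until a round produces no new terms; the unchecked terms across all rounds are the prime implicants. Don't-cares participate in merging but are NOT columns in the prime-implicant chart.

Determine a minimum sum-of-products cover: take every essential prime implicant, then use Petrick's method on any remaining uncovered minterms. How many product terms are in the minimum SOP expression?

Round 0: 0001✓ 0011✓ 0101✓ 0110✓ 0111✓ 1001✓ 1011✓ 1100✓ 1101✓
Round 1: -001✓ -011✓ -101✓ 0-01✓ 0-11✓ 00-1✓ 01-1✓ 011- 1-01✓ 10-1✓ 110-
Round 2: --01 -0-1 0--1
PIs = {--01, -0-1, 0--1, 011-, 110-}
Coverage chart:
  m1: --01,-0-1,0--1
  m5: --01,0--1
  m7: 0--1,011-
  m9: --01,-0-1
  m11: -0-1 ←essential
  m12: 110- ←essential
  m13: --01,110-
Essential: -0-1, 110-
Petrick residual → 0--1
Min cover (3 terms): b'd + a'd + abc'

3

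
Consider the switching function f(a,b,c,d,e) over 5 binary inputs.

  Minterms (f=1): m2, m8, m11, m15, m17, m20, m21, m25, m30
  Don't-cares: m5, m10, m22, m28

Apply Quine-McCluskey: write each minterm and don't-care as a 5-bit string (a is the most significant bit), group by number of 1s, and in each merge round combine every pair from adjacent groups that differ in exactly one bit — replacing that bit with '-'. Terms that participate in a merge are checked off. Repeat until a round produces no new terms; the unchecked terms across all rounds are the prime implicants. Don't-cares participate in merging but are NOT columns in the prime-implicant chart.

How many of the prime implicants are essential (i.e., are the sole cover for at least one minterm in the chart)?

size-2^0 implicants → 00010(✓)  00101(✓)  01000(✓)  01010(✓)  01011(✓)  01111(✓)  10001(✓)  10100(✓)  10101(✓)  10110(✓)  11001(✓)  11100(✓)  11110(✓)
size-2^1 implicants → -0101  0-010  01-11  010-0  0101-  1-001  1-100(✓)  1-110(✓)  10-01  101-0(✓)  1010-  111-0(✓)
size-2^2 implicants → 1-1-0
Unchecked terms (primes): -0101, 0-010, 01-11, 010-0, 0101-, 1-001, 1-1-0, 10-01, 1010-
Minterm coverage:
  m2 ⊆ 0-010 [E]
  m8 ⊆ 010-0 [E]
  m11 ⊆ 01-11,0101-
  m15 ⊆ 01-11 [E]
  m17 ⊆ 1-001,10-01
  m20 ⊆ 1-1-0,1010-
  m21 ⊆ -0101,10-01,1010-
  m25 ⊆ 1-001 [E]
  m30 ⊆ 1-1-0 [E]
E = {0-010, 01-11, 010-0, 1-001, 1-1-0}

5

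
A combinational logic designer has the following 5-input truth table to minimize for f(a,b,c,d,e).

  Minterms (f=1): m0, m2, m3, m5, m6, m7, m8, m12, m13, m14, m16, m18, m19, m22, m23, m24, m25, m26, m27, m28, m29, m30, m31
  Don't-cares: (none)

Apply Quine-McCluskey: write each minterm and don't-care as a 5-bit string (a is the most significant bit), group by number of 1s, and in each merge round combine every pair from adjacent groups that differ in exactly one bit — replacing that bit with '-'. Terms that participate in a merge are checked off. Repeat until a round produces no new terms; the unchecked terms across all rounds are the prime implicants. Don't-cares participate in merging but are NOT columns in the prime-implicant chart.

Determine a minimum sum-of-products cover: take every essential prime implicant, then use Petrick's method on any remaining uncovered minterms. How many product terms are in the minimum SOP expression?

Round 0: 00000✓ 00010✓ 00011✓ 00101✓ 00110✓ 00111✓ 01000✓ 01100✓ 01101✓ 01110✓ 10000✓ 10010✓ 10011✓ 10110✓ 10111✓ 11000✓ 11001✓ 11010✓ 11011✓ 11100✓ 11101✓ 11110✓ 11111✓
Round 1: -0000✓ -0010✓ -0011✓ -0110✓ -0111✓ -1000✓ -1100✓ -1101✓ -1110✓ 0-000✓ 0-101 0-110✓ 00-10✓ 00-11✓ 000-0✓ 0001-✓ 001-1 0011-✓ 01-00✓ 011-0✓ 0110-✓ 1-000✓ 1-010✓ 1-011✓ 1-110✓ 1-111✓ 10-10✓ 10-11✓ 100-0✓ 1001-✓ 1011-✓ 11-00✓ 11-01✓ 11-10✓ 11-11✓ 110-0✓ 110-1✓ 1100-✓ 1101-✓ 111-0✓ 111-1✓ 1110-✓ 1111-✓
Round 2: --000 --110 -0-10✓ -0-11✓ -00-0 -001-✓ -011-✓ -1-00 -11-0 -110- 00-1-✓ 1--10✓ 1--11✓ 1-0-0 1-01-✓ 1-11-✓ 10-1-✓ 11--0✓ 11--1✓ 11-0-✓ 11-1-✓ 110--✓ 111--✓
Round 3: -0-1- 1--1- 11---
PIs = {--000, --110, -0-1-, -00-0, -1-00, -11-0, -110-, 0-101, 001-1, 1--1-, 1-0-0, 11---}
Coverage chart:
  m0: --000,-00-0
  m2: -0-1-,-00-0
  m3: -0-1- ←essential
  m5: 0-101,001-1
  m6: --110,-0-1-
  m7: -0-1-,001-1
  m8: --000,-1-00
  m12: -1-00,-11-0,-110-
  m13: -110-,0-101
  m14: --110,-11-0
  m16: --000,-00-0,1-0-0
  m18: -0-1-,-00-0,1--1-,1-0-0
  m19: -0-1-,1--1-
  m22: --110,-0-1-,1--1-
  m23: -0-1-,1--1-
  m24: --000,-1-00,1-0-0,11---
  m25: 11--- ←essential
  m26: 1--1-,1-0-0,11---
  m27: 1--1-,11---
  m28: -1-00,-11-0,-110-,11---
  m29: -110-,11---
  m30: --110,-11-0,1--1-,11---
  m31: 1--1-,11---
Essential: -0-1-, 11---
Petrick residual → --000, -11-0, 0-101
Min cover (5 terms): c'd'e' + b'd + bce' + a'cd'e + ab

5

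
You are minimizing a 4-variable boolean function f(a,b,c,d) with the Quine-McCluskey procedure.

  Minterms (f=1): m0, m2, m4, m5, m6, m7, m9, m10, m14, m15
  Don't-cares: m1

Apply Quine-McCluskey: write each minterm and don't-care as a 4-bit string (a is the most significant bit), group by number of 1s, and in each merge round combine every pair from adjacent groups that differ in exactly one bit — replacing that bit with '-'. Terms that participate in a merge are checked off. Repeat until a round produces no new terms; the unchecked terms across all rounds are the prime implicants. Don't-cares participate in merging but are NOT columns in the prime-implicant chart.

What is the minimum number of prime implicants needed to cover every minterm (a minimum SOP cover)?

4

size-2^0 implicants → 0000(✓)  0001(✓)  0010(✓)  0100(✓)  0101(✓)  0110(✓)  0111(✓)  1001(✓)  1010(✓)  1110(✓)  1111(✓)
size-2^1 implicants → -001  -010(✓)  -110(✓)  -111(✓)  0-00(✓)  0-01(✓)  0-10(✓)  00-0(✓)  000-(✓)  01-0(✓)  01-1(✓)  010-(✓)  011-(✓)  1-10(✓)  111-(✓)
size-2^2 implicants → --10  -11-  0--0  0-0-  01--
Unchecked terms (primes): --10, -001, -11-, 0--0, 0-0-, 01--
Minterm coverage:
  m0 ⊆ 0--0,0-0-
  m2 ⊆ --10,0--0
  m4 ⊆ 0--0,0-0-,01--
  m5 ⊆ 0-0-,01--
  m6 ⊆ --10,-11-,0--0,01--
  m7 ⊆ -11-,01--
  m9 ⊆ -001 [E]
  m10 ⊆ --10 [E]
  m14 ⊆ --10,-11-
  m15 ⊆ -11- [E]
E = {--10, -001, -11-}
Petrick residual → 0-0-
Cover = cd' + b'c'd + bc + a'c'  |cover|=4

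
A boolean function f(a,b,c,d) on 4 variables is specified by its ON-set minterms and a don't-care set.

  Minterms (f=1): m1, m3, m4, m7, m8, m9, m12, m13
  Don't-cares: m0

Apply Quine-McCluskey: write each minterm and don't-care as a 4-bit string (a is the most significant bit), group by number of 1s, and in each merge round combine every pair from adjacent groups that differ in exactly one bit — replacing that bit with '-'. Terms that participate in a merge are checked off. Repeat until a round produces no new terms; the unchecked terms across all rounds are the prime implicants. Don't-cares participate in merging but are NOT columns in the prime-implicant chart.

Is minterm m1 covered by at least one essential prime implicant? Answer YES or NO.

[col 0] 0000*, 0001*, 0011*, 0100*, 0111*, 1000*, 1001*, 1100*, 1101*
[col 1] -000*, -001*, -100*, 0-00*, 0-11, 00-1, 000-*, 1-00*, 1-01*, 100-*, 110-*
[col 2] --00, -00-, 1-0-
Prime implicants: --00, -00-, 0-11, 00-1, 1-0-
PI chart (minterm → PIs covering it):
  1 | -00-,00-1
  3 | 0-11,00-1
  4 | --00  (sole → essential)
  7 | 0-11  (sole → essential)
  8 | --00,-00-,1-0-
  9 | -00-,1-0-
  12 | --00,1-0-
  13 | 1-0-  (sole → essential)
Essential prime implicants: --00, 0-11, 1-0-

NO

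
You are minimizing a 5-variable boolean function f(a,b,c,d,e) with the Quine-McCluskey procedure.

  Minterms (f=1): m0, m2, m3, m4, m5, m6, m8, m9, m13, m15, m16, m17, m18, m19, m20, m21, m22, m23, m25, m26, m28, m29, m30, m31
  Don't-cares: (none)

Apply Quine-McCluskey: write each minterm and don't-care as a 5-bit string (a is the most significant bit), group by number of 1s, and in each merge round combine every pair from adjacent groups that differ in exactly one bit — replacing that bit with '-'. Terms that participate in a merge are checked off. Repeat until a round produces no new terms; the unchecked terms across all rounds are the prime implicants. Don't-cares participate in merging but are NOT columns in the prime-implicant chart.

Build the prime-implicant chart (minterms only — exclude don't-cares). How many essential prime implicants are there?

5

Round 0: 00000✓ 00010✓ 00011✓ 00100✓ 00101✓ 00110✓ 01000✓ 01001✓ 01101✓ 01111✓ 10000✓ 10001✓ 10010✓ 10011✓ 10100✓ 10101✓ 10110✓ 10111✓ 11001✓ 11010✓ 11100✓ 11101✓ 11110✓ 11111✓
Round 1: -0000✓ -0010✓ -0011✓ -0100✓ -0101✓ -0110✓ -1001✓ -1101✓ -1111✓ 0-000 0-101✓ 00-00✓ 00-10✓ 000-0✓ 0001-✓ 001-0✓ 0010-✓ 01-01✓ 0100- 011-1✓ 1-001✓ 1-010✓ 1-100✓ 1-101✓ 1-110✓ 1-111✓ 10-00✓ 10-01✓ 10-10✓ 10-11✓ 100-0✓ 100-1✓ 1000-✓ 1001-✓ 101-0✓ 101-1✓ 1010-✓ 1011-✓ 11-01✓ 11-10✓ 111-0✓ 111-1✓ 1110-✓ 1111-✓
Round 2: --101 -0-00✓ -0-10✓ -00-0✓ -001- -01-0✓ -010- -1-01 -11-1 00--0✓ 1--01 1--10 1-1-0✓ 1-1-1✓ 1-10-✓ 1-11-✓ 10--0✓ 10--1✓ 10-0-✓ 10-1-✓ 100--✓ 101--✓ 111--✓
Round 3: -0--0 1-1-- 10---
PIs = {--101, -0--0, -001-, -010-, -1-01, -11-1, 0-000, 0100-, 1--01, 1--10, 1-1--, 10---}
Coverage chart:
  m0: -0--0,0-000
  m2: -0--0,-001-
  m3: -001- ←essential
  m4: -0--0,-010-
  m5: --101,-010-
  m6: -0--0 ←essential
  m8: 0-000,0100-
  m9: -1-01,0100-
  m13: --101,-1-01,-11-1
  m15: -11-1 ←essential
  m16: -0--0,10---
  m17: 1--01,10---
  m18: -0--0,-001-,1--10,10---
  m19: -001-,10---
  m20: -0--0,-010-,1-1--,10---
  m21: --101,-010-,1--01,1-1--,10---
  m22: -0--0,1--10,1-1--,10---
  m23: 1-1--,10---
  m25: -1-01,1--01
  m26: 1--10 ←essential
  m28: 1-1-- ←essential
  m29: --101,-1-01,-11-1,1--01,1-1--
  m30: 1--10,1-1--
  m31: -11-1,1-1--
Essential: -0--0, -001-, -11-1, 1--10, 1-1--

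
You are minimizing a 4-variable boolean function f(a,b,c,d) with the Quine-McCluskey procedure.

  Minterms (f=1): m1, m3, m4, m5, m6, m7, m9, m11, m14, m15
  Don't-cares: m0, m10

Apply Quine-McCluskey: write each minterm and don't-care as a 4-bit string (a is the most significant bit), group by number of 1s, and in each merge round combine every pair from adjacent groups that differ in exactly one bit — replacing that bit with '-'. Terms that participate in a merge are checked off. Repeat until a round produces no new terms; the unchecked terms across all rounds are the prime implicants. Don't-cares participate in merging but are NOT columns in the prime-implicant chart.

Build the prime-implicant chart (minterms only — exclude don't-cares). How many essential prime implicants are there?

1

size-2^0 implicants → 0000(✓)  0001(✓)  0011(✓)  0100(✓)  0101(✓)  0110(✓)  0111(✓)  1001(✓)  1010(✓)  1011(✓)  1110(✓)  1111(✓)
size-2^1 implicants → -001(✓)  -011(✓)  -110(✓)  -111(✓)  0-00(✓)  0-01(✓)  0-11(✓)  00-1(✓)  000-(✓)  01-0(✓)  01-1(✓)  010-(✓)  011-(✓)  1-10(✓)  1-11(✓)  10-1(✓)  101-(✓)  111-(✓)
size-2^2 implicants → --11  -0-1  -11-  0--1  0-0-  01--  1-1-
Unchecked terms (primes): --11, -0-1, -11-, 0--1, 0-0-, 01--, 1-1-
Minterm coverage:
  m1 ⊆ -0-1,0--1,0-0-
  m3 ⊆ --11,-0-1,0--1
  m4 ⊆ 0-0-,01--
  m5 ⊆ 0--1,0-0-,01--
  m6 ⊆ -11-,01--
  m7 ⊆ --11,-11-,0--1,01--
  m9 ⊆ -0-1 [E]
  m11 ⊆ --11,-0-1,1-1-
  m14 ⊆ -11-,1-1-
  m15 ⊆ --11,-11-,1-1-
E = {-0-1}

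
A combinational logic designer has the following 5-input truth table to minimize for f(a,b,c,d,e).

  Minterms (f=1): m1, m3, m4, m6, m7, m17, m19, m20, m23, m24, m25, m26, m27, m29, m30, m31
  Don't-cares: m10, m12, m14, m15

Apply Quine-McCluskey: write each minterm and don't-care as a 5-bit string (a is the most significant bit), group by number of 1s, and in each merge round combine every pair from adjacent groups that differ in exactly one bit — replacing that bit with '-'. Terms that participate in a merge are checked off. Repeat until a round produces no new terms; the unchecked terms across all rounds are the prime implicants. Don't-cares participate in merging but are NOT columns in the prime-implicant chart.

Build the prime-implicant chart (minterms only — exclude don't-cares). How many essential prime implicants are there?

size-2^0 implicants → 00001(✓)  00011(✓)  00100(✓)  00110(✓)  00111(✓)  01010(✓)  01100(✓)  01110(✓)  01111(✓)  10001(✓)  10011(✓)  10100(✓)  10111(✓)  11000(✓)  11001(✓)  11010(✓)  11011(✓)  11101(✓)  11110(✓)  11111(✓)
size-2^1 implicants → -0001(✓)  -0011(✓)  -0100  -0111(✓)  -1010(✓)  -1110(✓)  -1111(✓)  0-100(✓)  0-110(✓)  0-111(✓)  00-11(✓)  000-1(✓)  001-0(✓)  0011-(✓)  01-10(✓)  011-0(✓)  0111-(✓)  1-001(✓)  1-011(✓)  1-111(✓)  10-11(✓)  100-1(✓)  11-01(✓)  11-10(✓)  11-11(✓)  110-0(✓)  110-1(✓)  1100-(✓)  1101-(✓)  111-1(✓)  1111-(✓)
size-2^2 implicants → --111  -0-11  -00-1  -1-10  -111-  0-1-0  0-11-  1--11  1-0-1  11--1  11-1-  110--
Unchecked terms (primes): --111, -0-11, -00-1, -0100, -1-10, -111-, 0-1-0, 0-11-, 1--11, 1-0-1, 11--1, 11-1-, 110--
Minterm coverage:
  m1 ⊆ -00-1 [E]
  m3 ⊆ -0-11,-00-1
  m4 ⊆ -0100,0-1-0
  m6 ⊆ 0-1-0,0-11-
  m7 ⊆ --111,-0-11,0-11-
  m17 ⊆ -00-1,1-0-1
  m19 ⊆ -0-11,-00-1,1--11,1-0-1
  m20 ⊆ -0100 [E]
  m23 ⊆ --111,-0-11,1--11
  m24 ⊆ 110-- [E]
  m25 ⊆ 1-0-1,11--1,110--
  m26 ⊆ -1-10,11-1-,110--
  m27 ⊆ 1--11,1-0-1,11--1,11-1-,110--
  m29 ⊆ 11--1 [E]
  m30 ⊆ -1-10,-111-,11-1-
  m31 ⊆ --111,-111-,1--11,11--1,11-1-
E = {-00-1, -0100, 11--1, 110--}

4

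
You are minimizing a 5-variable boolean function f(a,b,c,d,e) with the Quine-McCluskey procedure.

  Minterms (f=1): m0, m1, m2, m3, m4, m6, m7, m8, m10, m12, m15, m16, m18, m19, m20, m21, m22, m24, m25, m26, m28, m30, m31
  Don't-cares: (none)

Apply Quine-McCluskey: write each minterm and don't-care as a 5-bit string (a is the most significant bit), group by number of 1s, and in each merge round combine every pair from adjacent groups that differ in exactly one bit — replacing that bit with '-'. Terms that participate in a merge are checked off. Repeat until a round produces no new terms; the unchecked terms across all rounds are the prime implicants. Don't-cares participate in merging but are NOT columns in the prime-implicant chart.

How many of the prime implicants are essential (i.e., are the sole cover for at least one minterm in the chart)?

6

[col 0] 00000*, 00001*, 00010*, 00011*, 00100*, 00110*, 00111*, 01000*, 01010*, 01100*, 01111*, 10000*, 10010*, 10011*, 10100*, 10101*, 10110*, 11000*, 11001*, 11010*, 11100*, 11110*, 11111*
[col 1] -0000*, -0010*, -0011*, -0100*, -0110*, -1000*, -1010*, -1100*, -1111, 0-000*, 0-010*, 0-100*, 0-111, 00-00*, 00-10*, 00-11*, 000-0*, 000-1*, 0000-*, 0001-*, 001-0*, 0011-*, 01-00*, 010-0*, 1-000*, 1-010*, 1-100*, 1-110*, 10-00*, 10-10*, 100-0*, 1001-*, 101-0*, 1010-, 11-00*, 11-10*, 110-0*, 1100-, 111-0*, 1111-
[col 2] --000*, --010*, --100*, -0-00*, -0-10*, -00-0*, -001-, -01-0*, -1-00*, -10-0*, 0--00*, 0-0-0*, 00--0*, 00-1-, 000--, 1--00*, 1--10*, 1-0-0*, 1-1-0*, 10--0*, 11--0*
[col 3] ---00, --0-0, -0--0, 1---0
Prime implicants: ---00, --0-0, -0--0, -001-, -1111, 0-111, 00-1-, 000--, 1---0, 1010-, 1100-, 1111-
PI chart (minterm → PIs covering it):
  0 | ---00,--0-0,-0--0,000--
  1 | 000--  (sole → essential)
  2 | --0-0,-0--0,-001-,00-1-,000--
  3 | -001-,00-1-,000--
  4 | ---00,-0--0
  6 | -0--0,00-1-
  7 | 0-111,00-1-
  8 | ---00,--0-0
  10 | --0-0  (sole → essential)
  12 | ---00  (sole → essential)
  15 | -1111,0-111
  16 | ---00,--0-0,-0--0,1---0
  18 | --0-0,-0--0,-001-,1---0
  19 | -001-  (sole → essential)
  20 | ---00,-0--0,1---0,1010-
  21 | 1010-  (sole → essential)
  22 | -0--0,1---0
  24 | ---00,--0-0,1---0,1100-
  25 | 1100-  (sole → essential)
  26 | --0-0,1---0
  28 | ---00,1---0
  30 | 1---0,1111-
  31 | -1111,1111-
Essential prime implicants: ---00, --0-0, -001-, 000--, 1010-, 1100-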